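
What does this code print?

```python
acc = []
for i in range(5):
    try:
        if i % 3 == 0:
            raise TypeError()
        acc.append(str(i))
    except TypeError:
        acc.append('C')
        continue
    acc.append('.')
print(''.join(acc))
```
C1.2.C4.

continue in except skips rest of loop body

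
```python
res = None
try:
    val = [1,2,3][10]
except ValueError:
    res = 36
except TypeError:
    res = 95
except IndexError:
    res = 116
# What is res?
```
116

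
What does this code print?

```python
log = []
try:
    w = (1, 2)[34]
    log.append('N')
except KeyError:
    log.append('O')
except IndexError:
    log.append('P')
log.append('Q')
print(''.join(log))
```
PQ

IndexError is caught by its specific handler, not KeyError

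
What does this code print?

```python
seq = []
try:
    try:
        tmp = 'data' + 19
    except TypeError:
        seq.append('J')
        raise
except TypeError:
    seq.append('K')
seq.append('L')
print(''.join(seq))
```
JKL

raise without argument re-raises current exception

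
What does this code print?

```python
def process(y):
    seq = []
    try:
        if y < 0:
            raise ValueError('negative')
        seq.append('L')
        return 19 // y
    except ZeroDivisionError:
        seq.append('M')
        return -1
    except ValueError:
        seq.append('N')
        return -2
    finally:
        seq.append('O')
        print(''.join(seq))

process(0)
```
LMO

y=0 causes ZeroDivisionError, caught, finally prints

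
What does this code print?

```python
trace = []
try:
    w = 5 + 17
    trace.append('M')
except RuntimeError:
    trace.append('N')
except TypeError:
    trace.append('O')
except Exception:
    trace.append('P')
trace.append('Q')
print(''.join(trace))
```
MQ

No exception, try block completes normally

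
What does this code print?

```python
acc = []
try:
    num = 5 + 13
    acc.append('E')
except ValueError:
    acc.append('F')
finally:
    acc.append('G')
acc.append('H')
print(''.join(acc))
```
EGH

finally runs after normal execution too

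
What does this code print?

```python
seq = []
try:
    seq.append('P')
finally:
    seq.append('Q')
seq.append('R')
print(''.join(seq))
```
PQR

try/finally without except, no exception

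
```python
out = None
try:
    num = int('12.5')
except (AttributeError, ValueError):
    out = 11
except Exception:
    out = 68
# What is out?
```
11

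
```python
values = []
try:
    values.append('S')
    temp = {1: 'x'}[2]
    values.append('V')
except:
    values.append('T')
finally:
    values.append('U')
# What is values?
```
['S', 'T', 'U']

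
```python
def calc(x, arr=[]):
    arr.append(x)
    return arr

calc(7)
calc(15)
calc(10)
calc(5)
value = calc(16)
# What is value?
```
[7, 15, 10, 5, 16]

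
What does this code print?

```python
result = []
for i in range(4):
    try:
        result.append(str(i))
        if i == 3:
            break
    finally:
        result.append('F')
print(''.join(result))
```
0F1F2F3F

finally runs even when breaking out of loop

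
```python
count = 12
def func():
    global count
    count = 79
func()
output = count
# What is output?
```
79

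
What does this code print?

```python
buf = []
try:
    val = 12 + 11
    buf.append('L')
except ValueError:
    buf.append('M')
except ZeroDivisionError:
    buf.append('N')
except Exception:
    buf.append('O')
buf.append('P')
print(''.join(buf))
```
LP

No exception, try block completes normally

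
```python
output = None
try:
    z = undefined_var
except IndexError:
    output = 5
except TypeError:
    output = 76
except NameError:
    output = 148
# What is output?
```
148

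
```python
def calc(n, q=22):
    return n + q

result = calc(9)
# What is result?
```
31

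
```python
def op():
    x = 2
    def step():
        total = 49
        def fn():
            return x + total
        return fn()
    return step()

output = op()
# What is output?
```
51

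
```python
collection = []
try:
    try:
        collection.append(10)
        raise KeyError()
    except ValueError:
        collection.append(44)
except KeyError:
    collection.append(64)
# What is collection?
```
[10, 64]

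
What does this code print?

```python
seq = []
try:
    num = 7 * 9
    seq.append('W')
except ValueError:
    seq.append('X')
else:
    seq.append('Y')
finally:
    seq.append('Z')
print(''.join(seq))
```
WYZ

else runs before finally when no exception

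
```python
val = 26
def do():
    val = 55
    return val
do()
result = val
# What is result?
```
26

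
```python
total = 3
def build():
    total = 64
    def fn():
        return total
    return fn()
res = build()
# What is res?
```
64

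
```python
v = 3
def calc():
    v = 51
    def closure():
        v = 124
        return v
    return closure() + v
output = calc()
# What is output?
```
175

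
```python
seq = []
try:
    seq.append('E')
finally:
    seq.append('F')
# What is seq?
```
['E', 'F']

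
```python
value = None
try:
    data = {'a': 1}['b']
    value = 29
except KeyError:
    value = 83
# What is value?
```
83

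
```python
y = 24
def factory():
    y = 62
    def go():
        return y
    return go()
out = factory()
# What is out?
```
62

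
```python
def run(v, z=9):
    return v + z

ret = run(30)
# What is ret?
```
39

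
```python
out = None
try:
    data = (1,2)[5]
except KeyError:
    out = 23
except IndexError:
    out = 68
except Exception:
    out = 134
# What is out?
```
68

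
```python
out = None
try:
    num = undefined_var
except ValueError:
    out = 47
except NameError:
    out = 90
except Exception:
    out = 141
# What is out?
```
90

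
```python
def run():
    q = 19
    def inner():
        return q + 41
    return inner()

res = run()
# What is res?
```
60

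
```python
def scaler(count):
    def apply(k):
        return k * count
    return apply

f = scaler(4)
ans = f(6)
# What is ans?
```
24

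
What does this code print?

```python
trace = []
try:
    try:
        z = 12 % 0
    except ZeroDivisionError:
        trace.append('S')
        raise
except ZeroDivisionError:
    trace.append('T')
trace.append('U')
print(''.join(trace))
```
STU

raise without argument re-raises current exception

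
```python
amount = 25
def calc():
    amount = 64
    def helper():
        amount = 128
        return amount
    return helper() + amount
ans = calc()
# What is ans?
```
192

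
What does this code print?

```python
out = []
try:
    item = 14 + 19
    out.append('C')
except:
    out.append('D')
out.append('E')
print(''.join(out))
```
CE

No exception, try block completes normally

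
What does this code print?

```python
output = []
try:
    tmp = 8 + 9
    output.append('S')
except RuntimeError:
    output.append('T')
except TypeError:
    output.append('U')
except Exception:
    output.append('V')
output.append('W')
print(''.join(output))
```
SW

No exception, try block completes normally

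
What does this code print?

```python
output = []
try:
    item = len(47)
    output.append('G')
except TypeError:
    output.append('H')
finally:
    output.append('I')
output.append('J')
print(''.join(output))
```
HIJ

finally always runs, even after exception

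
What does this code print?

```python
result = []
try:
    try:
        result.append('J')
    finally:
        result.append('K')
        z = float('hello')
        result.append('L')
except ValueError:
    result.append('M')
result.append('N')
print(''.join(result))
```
JKMN

Exception in inner finally caught by outer except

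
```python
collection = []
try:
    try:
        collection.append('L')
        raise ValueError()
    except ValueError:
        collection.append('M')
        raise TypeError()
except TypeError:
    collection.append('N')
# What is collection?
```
['L', 'M', 'N']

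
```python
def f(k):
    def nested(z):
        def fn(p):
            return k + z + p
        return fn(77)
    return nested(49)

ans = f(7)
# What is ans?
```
133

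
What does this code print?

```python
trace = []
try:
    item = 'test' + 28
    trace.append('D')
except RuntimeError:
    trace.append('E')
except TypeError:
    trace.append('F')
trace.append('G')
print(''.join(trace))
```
FG

TypeError is caught by its specific handler, not RuntimeError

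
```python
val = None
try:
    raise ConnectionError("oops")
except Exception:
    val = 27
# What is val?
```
27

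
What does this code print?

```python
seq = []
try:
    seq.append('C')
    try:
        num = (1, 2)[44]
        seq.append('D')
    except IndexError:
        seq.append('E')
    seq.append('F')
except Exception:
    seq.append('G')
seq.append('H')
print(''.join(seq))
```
CEFH

Inner exception caught by inner handler, outer continues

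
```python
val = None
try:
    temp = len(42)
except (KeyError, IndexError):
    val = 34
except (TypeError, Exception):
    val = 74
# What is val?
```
74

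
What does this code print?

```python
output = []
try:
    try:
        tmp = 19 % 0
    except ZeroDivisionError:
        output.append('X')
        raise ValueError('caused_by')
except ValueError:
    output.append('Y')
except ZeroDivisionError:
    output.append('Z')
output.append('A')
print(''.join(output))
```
XYA

ValueError raised and caught, original ZeroDivisionError not re-raised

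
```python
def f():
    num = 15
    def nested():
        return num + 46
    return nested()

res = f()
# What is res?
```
61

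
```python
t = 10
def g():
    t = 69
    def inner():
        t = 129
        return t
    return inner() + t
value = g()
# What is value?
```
198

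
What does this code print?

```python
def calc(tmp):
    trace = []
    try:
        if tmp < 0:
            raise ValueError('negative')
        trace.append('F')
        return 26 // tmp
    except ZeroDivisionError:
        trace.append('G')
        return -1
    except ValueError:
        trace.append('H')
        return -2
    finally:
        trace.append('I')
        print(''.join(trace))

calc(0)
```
FGI

tmp=0 causes ZeroDivisionError, caught, finally prints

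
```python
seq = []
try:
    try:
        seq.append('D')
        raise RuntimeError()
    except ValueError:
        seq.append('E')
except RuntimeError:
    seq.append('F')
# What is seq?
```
['D', 'F']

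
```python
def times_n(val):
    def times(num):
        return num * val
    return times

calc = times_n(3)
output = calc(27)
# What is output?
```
81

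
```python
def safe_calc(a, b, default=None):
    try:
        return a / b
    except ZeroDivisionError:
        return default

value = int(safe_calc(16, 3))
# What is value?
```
5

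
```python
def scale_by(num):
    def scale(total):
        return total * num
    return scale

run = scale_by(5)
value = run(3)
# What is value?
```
15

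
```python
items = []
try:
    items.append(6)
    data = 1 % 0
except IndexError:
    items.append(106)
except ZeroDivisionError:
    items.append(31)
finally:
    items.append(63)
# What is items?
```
[6, 31, 63]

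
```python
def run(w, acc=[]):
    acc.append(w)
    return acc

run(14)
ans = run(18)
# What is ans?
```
[14, 18]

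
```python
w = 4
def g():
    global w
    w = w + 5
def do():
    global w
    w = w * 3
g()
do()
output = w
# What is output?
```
27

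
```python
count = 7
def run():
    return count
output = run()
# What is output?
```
7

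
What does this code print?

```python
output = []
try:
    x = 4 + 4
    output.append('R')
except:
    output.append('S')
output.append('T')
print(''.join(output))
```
RT

No exception, try block completes normally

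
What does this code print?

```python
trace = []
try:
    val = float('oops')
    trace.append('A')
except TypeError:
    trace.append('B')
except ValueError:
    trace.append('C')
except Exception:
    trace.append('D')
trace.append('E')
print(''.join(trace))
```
CE

ValueError matches before generic Exception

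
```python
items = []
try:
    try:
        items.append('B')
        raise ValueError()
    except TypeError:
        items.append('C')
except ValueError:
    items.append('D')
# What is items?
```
['B', 'D']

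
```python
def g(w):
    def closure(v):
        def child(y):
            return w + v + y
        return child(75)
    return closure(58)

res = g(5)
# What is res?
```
138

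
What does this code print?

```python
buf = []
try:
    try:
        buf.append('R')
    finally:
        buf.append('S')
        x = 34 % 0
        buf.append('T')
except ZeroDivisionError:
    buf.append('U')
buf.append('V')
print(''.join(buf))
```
RSUV

Exception in inner finally caught by outer except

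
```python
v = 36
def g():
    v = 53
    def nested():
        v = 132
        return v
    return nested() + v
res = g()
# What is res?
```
185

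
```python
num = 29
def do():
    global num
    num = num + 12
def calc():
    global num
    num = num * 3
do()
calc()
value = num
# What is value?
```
123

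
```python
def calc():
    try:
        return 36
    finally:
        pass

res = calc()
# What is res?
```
36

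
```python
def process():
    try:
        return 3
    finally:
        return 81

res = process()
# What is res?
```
81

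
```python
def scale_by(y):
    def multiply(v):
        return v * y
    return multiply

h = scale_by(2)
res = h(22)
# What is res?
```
44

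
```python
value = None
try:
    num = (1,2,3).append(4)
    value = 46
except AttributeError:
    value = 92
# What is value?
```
92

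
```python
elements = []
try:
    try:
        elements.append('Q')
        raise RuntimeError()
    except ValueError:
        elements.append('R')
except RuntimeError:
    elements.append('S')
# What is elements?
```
['Q', 'S']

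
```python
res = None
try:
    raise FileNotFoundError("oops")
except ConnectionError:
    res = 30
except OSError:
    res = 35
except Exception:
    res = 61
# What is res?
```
35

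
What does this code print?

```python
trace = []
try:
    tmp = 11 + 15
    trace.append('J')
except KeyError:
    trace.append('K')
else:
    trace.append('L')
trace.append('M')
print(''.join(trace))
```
JLM

else block runs when no exception occurs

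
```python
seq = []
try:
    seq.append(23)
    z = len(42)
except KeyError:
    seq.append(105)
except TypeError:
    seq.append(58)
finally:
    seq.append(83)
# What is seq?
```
[23, 58, 83]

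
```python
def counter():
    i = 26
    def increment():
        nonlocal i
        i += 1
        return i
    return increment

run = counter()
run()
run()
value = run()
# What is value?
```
29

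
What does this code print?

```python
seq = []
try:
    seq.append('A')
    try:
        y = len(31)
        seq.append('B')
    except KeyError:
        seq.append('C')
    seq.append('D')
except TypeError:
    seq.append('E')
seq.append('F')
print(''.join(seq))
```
AEF

Inner handler doesn't match, propagates to outer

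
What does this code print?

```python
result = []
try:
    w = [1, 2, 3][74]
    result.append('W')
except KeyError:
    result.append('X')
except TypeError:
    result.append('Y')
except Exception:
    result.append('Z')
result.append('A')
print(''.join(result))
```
ZA

IndexError not specifically caught, falls to Exception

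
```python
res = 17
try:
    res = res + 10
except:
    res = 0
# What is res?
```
27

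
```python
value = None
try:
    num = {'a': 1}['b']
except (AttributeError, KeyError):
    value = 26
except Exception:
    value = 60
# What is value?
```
26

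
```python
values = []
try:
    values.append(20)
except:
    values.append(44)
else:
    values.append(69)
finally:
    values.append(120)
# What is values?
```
[20, 69, 120]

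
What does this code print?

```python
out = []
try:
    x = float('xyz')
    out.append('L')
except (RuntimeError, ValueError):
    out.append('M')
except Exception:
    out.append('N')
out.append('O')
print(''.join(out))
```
MO

ValueError matches tuple containing it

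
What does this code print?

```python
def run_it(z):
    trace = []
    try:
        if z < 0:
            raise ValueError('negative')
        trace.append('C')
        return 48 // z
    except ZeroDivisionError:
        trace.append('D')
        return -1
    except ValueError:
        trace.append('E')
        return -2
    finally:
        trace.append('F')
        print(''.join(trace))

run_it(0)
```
CDF

z=0 causes ZeroDivisionError, caught, finally prints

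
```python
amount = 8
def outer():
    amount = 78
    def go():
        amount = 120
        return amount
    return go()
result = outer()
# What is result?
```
120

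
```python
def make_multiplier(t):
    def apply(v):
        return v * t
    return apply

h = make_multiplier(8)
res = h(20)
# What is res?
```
160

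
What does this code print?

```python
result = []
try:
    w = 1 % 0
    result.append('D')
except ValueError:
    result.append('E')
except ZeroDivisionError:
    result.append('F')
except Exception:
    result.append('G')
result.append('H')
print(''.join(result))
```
FH

ZeroDivisionError matches before generic Exception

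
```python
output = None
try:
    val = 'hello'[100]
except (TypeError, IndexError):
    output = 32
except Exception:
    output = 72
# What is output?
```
32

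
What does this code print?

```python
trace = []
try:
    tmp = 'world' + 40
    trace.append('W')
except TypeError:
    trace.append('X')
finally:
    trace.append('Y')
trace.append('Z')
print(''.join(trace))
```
XYZ

finally always runs, even after exception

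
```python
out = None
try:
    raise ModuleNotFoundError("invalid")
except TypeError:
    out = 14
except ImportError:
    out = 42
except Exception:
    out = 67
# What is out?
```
42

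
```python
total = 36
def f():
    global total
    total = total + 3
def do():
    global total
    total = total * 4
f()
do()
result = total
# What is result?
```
156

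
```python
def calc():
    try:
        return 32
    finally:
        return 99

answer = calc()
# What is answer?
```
99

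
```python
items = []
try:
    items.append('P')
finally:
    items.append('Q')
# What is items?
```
['P', 'Q']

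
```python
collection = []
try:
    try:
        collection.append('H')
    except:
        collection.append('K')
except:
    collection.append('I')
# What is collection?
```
['H']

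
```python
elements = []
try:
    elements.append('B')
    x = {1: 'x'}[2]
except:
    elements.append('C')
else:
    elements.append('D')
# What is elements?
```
['B', 'C']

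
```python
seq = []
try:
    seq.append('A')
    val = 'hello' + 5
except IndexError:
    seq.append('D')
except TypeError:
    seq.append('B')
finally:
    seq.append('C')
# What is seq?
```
['A', 'B', 'C']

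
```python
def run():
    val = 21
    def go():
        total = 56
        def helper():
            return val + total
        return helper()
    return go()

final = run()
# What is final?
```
77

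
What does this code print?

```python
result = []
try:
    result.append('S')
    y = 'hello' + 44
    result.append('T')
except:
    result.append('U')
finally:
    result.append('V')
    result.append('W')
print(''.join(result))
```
SUVW

Code before exception runs, then except, then all of finally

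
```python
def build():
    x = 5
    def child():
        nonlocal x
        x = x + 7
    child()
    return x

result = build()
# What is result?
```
12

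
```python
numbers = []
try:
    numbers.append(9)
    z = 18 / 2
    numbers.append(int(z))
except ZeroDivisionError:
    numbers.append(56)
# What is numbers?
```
[9, 9]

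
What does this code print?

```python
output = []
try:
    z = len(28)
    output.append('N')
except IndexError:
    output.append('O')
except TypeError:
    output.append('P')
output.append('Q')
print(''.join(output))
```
PQ

TypeError is caught by its specific handler, not IndexError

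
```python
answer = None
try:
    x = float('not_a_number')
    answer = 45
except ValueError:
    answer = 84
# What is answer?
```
84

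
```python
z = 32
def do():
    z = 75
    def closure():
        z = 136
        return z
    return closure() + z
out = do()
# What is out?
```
211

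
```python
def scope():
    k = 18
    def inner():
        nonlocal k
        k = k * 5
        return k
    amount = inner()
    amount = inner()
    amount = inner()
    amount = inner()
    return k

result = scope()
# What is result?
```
11250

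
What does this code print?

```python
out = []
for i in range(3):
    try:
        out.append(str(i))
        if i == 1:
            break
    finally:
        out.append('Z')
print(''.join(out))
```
0Z1Z

finally runs even when breaking out of loop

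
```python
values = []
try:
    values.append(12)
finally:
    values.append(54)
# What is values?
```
[12, 54]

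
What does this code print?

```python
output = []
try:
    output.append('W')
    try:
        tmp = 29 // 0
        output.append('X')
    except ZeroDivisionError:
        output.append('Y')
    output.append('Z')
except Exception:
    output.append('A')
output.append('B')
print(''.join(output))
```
WYZB

Inner exception caught by inner handler, outer continues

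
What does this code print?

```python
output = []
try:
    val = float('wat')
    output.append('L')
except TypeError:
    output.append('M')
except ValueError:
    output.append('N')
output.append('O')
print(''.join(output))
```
NO

ValueError is caught by its specific handler, not TypeError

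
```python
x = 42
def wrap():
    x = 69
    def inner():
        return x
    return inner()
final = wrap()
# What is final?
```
69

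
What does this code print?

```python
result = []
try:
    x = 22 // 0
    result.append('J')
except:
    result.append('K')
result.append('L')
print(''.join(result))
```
KL

Exception raised in try, caught by bare except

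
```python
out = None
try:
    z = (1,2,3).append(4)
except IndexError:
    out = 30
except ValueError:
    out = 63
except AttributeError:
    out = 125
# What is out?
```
125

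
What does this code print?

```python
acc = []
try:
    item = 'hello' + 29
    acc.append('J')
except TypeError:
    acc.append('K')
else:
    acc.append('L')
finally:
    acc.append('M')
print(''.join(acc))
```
KM

Exception: except runs, else skipped, finally runs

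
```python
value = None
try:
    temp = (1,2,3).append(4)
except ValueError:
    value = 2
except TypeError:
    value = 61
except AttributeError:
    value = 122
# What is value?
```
122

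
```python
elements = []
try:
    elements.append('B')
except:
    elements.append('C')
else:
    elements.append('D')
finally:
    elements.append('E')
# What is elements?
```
['B', 'D', 'E']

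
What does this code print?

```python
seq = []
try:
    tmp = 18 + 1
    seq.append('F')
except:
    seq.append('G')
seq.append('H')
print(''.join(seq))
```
FH

No exception, try block completes normally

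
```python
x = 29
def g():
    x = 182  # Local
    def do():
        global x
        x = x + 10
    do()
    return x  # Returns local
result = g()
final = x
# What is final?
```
39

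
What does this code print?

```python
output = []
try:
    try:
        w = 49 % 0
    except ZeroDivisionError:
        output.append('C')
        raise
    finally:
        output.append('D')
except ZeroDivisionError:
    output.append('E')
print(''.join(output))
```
CDE

finally runs before re-raised exception propagates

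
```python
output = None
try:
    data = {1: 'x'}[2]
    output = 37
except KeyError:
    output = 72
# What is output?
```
72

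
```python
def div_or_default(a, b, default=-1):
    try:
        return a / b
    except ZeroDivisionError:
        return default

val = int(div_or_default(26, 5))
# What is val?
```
5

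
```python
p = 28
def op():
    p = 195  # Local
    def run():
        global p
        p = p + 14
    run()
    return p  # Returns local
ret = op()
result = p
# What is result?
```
42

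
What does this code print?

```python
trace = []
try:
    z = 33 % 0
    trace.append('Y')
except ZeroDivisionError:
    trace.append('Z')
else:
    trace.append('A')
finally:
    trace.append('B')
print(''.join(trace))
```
ZB

Exception: except runs, else skipped, finally runs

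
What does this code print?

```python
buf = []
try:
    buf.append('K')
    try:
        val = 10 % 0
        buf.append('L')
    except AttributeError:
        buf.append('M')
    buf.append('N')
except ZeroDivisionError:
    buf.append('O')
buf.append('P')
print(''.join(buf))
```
KOP

Inner handler doesn't match, propagates to outer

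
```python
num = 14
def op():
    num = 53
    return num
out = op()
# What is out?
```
53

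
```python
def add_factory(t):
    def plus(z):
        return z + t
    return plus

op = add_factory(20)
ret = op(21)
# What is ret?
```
41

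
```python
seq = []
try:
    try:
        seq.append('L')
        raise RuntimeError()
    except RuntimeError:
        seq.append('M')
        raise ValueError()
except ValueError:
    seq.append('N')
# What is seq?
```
['L', 'M', 'N']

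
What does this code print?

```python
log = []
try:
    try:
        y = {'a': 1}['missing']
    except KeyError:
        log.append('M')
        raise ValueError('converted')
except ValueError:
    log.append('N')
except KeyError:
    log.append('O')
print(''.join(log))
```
MN

New ValueError raised, caught by outer ValueError handler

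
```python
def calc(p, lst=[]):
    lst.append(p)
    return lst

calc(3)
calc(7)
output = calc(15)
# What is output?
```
[3, 7, 15]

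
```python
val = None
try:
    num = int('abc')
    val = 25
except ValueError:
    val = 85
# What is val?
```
85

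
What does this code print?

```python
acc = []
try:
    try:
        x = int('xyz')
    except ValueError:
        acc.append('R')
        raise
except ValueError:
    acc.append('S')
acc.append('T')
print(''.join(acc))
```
RST

raise without argument re-raises current exception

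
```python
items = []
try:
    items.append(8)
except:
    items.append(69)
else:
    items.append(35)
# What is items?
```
[8, 35]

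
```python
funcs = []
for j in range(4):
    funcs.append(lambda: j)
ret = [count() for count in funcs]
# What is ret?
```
[3, 3, 3, 3]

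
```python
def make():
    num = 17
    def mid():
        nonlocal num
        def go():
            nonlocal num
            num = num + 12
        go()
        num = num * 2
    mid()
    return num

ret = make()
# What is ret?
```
58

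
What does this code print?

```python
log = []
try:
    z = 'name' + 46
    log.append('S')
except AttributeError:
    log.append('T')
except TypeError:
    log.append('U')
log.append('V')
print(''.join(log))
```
UV

TypeError is caught by its specific handler, not AttributeError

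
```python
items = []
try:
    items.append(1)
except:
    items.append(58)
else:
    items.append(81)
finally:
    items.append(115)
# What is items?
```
[1, 81, 115]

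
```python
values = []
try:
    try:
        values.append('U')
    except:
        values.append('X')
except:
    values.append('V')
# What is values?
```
['U']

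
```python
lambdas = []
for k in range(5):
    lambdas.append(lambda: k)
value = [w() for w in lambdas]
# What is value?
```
[4, 4, 4, 4, 4]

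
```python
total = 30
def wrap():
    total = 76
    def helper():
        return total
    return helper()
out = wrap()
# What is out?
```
76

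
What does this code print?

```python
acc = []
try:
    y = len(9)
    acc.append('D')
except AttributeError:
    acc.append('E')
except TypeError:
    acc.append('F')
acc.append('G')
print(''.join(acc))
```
FG

TypeError is caught by its specific handler, not AttributeError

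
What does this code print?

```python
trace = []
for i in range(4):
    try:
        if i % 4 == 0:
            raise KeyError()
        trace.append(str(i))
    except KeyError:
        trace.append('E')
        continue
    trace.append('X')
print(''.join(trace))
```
E1X2X3X

continue in except skips rest of loop body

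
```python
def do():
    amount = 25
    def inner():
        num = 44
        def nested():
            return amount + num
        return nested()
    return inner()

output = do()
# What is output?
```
69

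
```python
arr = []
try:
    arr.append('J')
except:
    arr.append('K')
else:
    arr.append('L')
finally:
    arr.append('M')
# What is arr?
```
['J', 'L', 'M']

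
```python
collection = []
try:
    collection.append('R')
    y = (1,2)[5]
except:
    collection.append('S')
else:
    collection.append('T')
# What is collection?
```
['R', 'S']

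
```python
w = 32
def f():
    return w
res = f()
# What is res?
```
32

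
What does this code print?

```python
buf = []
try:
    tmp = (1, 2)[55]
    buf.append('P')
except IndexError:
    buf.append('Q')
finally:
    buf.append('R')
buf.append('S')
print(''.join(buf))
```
QRS

finally always runs, even after exception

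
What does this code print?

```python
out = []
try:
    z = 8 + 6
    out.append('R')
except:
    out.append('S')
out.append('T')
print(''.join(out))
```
RT

No exception, try block completes normally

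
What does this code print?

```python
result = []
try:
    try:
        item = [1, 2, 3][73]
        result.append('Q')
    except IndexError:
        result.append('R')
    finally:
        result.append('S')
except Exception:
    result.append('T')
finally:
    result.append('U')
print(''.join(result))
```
RSU

Both finally blocks run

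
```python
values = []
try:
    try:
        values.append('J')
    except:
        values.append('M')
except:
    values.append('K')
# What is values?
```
['J']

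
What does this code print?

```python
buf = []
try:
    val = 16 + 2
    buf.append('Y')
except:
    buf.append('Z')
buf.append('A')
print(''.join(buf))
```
YA

No exception, try block completes normally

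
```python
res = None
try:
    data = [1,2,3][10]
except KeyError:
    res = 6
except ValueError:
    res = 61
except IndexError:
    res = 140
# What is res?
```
140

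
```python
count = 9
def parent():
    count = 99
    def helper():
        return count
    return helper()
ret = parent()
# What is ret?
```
99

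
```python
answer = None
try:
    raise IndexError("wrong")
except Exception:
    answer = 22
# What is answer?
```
22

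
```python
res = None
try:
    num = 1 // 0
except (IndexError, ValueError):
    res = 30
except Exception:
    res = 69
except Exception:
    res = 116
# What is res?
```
69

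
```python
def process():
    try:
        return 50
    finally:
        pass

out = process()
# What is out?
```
50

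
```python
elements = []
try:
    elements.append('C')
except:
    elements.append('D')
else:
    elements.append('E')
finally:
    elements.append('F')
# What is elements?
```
['C', 'E', 'F']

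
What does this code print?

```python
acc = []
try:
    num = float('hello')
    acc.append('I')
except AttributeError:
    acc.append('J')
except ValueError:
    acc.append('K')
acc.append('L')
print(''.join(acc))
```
KL

ValueError is caught by its specific handler, not AttributeError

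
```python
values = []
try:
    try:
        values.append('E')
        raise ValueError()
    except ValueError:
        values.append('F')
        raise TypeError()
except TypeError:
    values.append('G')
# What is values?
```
['E', 'F', 'G']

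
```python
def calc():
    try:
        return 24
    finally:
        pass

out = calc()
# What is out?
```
24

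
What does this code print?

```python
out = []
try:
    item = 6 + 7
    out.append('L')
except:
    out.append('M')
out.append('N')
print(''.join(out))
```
LN

No exception, try block completes normally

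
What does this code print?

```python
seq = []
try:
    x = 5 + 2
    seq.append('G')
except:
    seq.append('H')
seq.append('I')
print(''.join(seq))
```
GI

No exception, try block completes normally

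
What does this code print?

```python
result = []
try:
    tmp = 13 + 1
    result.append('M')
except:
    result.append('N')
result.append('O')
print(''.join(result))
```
MO

No exception, try block completes normally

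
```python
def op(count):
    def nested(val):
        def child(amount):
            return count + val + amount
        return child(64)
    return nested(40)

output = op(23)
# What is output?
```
127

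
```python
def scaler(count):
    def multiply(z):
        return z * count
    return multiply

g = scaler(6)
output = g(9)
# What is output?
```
54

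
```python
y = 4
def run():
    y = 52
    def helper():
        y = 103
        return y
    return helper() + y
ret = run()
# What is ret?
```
155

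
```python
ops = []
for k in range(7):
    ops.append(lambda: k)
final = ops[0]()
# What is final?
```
6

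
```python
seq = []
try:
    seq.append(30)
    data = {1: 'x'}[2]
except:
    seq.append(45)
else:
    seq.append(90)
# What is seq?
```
[30, 45]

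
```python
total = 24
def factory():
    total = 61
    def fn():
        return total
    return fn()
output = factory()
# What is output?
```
61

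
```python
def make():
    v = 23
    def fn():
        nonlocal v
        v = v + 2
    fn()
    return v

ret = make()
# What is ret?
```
25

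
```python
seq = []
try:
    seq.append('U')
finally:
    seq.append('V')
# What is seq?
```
['U', 'V']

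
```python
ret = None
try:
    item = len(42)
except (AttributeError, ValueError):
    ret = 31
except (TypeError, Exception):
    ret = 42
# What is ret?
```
42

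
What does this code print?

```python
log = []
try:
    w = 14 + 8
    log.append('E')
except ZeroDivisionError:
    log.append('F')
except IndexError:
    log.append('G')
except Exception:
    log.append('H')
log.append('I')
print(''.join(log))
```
EI

No exception, try block completes normally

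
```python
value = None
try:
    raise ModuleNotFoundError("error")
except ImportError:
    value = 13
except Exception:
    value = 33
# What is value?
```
13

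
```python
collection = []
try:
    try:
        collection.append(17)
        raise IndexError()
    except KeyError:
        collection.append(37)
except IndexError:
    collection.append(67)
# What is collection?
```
[17, 67]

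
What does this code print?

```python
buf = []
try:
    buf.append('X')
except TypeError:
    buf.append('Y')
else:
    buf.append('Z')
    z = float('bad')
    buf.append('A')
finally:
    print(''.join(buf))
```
XZ

Try succeeds, else appends 'Z', ValueError in else is uncaught, finally prints before exception propagates ('A' never appended)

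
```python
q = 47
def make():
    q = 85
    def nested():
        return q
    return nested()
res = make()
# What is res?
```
85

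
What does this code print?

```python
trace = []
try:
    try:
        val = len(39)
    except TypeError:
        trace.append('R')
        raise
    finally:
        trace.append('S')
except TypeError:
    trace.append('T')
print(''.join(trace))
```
RST

finally runs before re-raised exception propagates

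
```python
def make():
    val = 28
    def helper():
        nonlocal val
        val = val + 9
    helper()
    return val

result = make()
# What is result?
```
37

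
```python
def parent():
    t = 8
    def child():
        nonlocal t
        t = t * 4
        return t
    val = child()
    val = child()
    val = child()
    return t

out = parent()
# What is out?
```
512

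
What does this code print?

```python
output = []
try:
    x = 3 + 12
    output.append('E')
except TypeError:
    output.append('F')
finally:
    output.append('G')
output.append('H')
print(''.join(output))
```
EGH

finally runs after normal execution too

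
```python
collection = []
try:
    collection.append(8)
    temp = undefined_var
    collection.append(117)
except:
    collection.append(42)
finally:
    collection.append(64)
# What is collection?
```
[8, 42, 64]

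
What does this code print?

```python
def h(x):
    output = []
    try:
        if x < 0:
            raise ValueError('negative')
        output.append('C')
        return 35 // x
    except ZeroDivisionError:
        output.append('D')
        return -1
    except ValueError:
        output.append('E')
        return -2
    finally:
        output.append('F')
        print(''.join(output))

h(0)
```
CDF

x=0 causes ZeroDivisionError, caught, finally prints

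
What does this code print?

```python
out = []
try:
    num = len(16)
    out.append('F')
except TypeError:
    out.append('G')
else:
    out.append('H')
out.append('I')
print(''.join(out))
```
GI

else block skipped when exception is caught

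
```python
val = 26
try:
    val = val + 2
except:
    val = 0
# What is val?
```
28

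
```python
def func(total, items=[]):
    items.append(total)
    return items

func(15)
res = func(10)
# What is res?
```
[15, 10]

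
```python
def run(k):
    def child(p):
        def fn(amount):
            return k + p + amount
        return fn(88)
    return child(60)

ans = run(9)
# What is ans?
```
157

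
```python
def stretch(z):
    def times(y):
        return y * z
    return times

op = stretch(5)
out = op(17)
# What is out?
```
85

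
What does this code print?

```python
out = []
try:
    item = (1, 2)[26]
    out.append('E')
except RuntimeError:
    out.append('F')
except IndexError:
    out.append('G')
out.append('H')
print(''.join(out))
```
GH

IndexError is caught by its specific handler, not RuntimeError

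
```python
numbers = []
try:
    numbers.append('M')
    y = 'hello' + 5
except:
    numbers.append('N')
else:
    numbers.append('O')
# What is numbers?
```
['M', 'N']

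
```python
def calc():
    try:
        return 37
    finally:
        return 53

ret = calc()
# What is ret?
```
53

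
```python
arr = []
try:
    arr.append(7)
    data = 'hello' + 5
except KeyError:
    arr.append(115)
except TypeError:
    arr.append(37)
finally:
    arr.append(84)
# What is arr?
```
[7, 37, 84]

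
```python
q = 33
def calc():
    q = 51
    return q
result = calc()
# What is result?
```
51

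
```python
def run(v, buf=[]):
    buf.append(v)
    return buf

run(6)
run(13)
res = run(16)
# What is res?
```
[6, 13, 16]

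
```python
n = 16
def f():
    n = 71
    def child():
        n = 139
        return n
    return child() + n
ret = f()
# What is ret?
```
210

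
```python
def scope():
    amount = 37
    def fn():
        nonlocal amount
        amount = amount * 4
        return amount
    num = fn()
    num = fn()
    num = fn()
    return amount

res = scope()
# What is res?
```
2368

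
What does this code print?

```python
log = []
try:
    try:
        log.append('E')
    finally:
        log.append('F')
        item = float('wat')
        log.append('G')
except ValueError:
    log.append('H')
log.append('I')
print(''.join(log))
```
EFHI

Exception in inner finally caught by outer except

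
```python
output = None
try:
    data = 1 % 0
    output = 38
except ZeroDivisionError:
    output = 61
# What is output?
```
61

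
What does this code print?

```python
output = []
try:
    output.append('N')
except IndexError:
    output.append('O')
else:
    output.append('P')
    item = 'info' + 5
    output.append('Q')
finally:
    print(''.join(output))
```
NP

Try succeeds, else appends 'P', TypeError in else is uncaught, finally prints before exception propagates ('Q' never appended)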